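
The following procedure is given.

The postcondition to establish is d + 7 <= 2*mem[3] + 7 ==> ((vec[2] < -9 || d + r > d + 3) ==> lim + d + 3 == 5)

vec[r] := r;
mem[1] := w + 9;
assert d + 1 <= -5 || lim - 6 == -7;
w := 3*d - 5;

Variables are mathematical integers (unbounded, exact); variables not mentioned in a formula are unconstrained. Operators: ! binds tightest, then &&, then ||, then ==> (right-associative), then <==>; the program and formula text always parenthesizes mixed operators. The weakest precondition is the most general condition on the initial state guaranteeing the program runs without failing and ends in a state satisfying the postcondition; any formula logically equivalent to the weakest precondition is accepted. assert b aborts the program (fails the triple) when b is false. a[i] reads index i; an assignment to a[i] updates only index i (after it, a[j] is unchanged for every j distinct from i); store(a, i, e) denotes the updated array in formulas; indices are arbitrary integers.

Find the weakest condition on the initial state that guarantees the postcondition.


Working backward. After the program, the postcondition d + 7 <= 2*mem[3] + 7 ==> ((vec[2] < -9 || d + r > d + 3) ==> lim + d + 3 == 5) must hold; in canonical form it is d <= 2*mem[3] ==> ((vec[2] < -9 || r > 3) ==> d + lim == 2).
Before w := 3*d - 5: d <= 2*mem[3] ==> ((vec[2] < -9 || r > 3) ==> d + lim == 2)
Before assert d + 1 <= -5 || lim - 6 == -7: (d <= -6 || lim == -1) && (d <= 2*mem[3] ==> ((vec[2] < -9 || r > 3) ==> d + lim == 2))
Before mem[1] := w + 9: (d <= -6 || lim == -1) && (d <= 2*mem[3] ==> ((vec[2] < -9 || r > 3) ==> d + lim == 2))
Before vec[r] := r: (d <= -6 || lim == -1) && (d <= 2*mem[3] ==> ((store(vec, r, r)[2] < -9 || r > 3) ==> d + lim == 2))
Answer: WP = (d <= -6 || lim == -1) && (d <= 2*mem[3] ==> ((store(vec, r, r)[2] < -9 || r > 3) ==> d + lim == 2))


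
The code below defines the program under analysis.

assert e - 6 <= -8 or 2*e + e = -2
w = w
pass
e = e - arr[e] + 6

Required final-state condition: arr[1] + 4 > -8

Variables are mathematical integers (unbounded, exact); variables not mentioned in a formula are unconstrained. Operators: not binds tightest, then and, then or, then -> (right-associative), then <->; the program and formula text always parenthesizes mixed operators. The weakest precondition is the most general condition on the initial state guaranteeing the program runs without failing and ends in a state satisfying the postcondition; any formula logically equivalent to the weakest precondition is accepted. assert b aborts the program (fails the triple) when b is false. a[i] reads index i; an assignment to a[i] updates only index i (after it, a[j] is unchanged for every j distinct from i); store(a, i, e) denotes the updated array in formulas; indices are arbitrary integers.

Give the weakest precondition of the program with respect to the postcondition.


Working backward. After the program, the postcondition arr[1] + 4 > -8 must hold; in canonical form it is arr[1] > -12.
Before e := e - arr[e] + 6: arr[1] > -12
Before skip: arr[1] > -12
Before w := w: arr[1] > -12
Before assert e - 6 <= -8 or 2*e + e = -2: (e <= -2 or 3*e = -2) and arr[1] > -12
Answer: WP = (e <= -2 or 3*e = -2) and arr[1] > -12


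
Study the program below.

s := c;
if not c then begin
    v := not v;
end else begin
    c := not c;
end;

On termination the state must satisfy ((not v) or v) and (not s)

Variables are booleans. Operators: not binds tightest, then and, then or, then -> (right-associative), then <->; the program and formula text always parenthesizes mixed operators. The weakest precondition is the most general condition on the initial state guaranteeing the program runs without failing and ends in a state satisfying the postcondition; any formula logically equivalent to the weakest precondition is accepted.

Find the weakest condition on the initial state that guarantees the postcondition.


Working backward. After the program, the postcondition ((not v) or v) and (not s) must hold; in canonical form it is not s.
Then branch requires not s; else branch requires not s.
Before the if: ((not c) -> (not s)) and (c -> (not s))
Before s := c: c -> (not c)
Answer: WP = c -> (not c)


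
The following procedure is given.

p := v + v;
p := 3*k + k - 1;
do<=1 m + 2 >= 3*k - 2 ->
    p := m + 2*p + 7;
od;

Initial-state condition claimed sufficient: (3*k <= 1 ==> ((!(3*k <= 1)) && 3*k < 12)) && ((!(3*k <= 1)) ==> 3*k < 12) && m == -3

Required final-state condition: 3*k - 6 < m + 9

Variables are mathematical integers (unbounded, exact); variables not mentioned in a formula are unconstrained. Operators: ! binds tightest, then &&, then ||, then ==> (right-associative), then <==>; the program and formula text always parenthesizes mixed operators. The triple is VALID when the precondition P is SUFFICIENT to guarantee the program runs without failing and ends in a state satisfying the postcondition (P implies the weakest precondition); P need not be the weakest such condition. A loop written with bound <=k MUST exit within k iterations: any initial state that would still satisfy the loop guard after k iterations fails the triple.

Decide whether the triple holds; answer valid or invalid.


Working backward. After the program, the postcondition 3*k - 6 < m + 9 must hold; in canonical form it is 3*k < m + 15.
Before the loop (bound <=1), unroll the exhaustion recursion (WP_0 = exit-now case; WP_j = one more guarded iteration, up to j = 1):
  WP_0: (!(m >= 3*k - 4)) && 3*k < m + 15
  WP_1: (m >= 3*k - 4 ==> ((!(m >= 3*k - 4)) && 3*k < m + 15)) && ((!(m >= 3*k - 4)) ==> 3*k < m + 15)
So before the loop: (m >= 3*k - 4 ==> ((!(m >= 3*k - 4)) && 3*k < m + 15)) && ((!(m >= 3*k - 4)) ==> 3*k < m + 15)
Before p := 3*k + k - 1: (m >= 3*k - 4 ==> ((!(m >= 3*k - 4)) && 3*k < m + 15)) && ((!(m >= 3*k - 4)) ==> 3*k < m + 15)
Before p := v + v: (m >= 3*k - 4 ==> ((!(m >= 3*k - 4)) && 3*k < m + 15)) && ((!(m >= 3*k - 4)) ==> 3*k < m + 15)
The weakest precondition is (m >= 3*k - 4 ==> ((!(m >= 3*k - 4)) && 3*k < m + 15)) && ((!(m >= 3*k - 4)) ==> 3*k < m + 15).
Check whether (3*k <= 1 ==> ((!(3*k <= 1)) && 3*k < 12)) && ((!(3*k <= 1)) ==> 3*k < 12) && m == -3 implies it.
Every state satisfying the precondition satisfies the weakest precondition: the implication holds.
Answer: valid


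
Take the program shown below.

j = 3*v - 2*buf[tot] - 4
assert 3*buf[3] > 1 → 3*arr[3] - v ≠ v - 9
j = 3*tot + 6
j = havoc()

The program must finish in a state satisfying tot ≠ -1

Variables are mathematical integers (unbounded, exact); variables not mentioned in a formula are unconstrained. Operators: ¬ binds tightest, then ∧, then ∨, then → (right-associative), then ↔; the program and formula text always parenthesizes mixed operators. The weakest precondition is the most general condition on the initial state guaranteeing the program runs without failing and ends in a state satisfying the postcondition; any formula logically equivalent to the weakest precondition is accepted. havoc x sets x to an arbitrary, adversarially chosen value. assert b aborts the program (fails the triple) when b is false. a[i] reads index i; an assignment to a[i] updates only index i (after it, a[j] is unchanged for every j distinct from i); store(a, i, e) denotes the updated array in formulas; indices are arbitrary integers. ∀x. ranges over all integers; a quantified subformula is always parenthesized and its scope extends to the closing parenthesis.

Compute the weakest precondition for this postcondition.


Working backward. After the program, tot ≠ -1 must hold.
Before havoc j: tot ≠ -1
Before j := 3*tot + 6: tot ≠ -1
Before assert 3*buf[3] > 1 → 3*arr[3] - v ≠ v - 9: (3*buf[3] > 1 → 3*arr[3] ≠ 2*v - 9) ∧ tot ≠ -1
Before j := 3*v - 2*buf[tot] - 4: (3*buf[3] > 1 → 3*arr[3] ≠ 2*v - 9) ∧ tot ≠ -1
Answer: WP = (3*buf[3] > 1 → 3*arr[3] ≠ 2*v - 9) ∧ tot ≠ -1


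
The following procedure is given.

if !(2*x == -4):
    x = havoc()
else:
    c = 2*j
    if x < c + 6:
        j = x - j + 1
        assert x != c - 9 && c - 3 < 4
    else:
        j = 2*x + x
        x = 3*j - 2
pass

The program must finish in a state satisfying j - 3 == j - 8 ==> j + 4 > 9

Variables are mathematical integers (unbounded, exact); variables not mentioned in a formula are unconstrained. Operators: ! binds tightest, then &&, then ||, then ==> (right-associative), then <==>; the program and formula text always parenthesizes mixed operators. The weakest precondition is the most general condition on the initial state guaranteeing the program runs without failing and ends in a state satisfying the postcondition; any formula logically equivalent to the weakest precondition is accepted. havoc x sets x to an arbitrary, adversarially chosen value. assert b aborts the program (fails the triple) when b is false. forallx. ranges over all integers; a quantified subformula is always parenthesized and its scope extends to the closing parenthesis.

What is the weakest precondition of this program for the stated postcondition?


Working backward. After the program, the postcondition j - 3 == j - 8 ==> j + 4 > 9 must hold; in canonical form it is true.
Before skip: true
Then branch requires true; else branch requires x < 2*j + 6 ==> (x != 2*j - 9 && 2*j < 7).
Before the if: 2*x == -4 ==> (x < 2*j + 6 ==> (x != 2*j - 9 && 2*j < 7))
Answer: WP = 2*x == -4 ==> (x < 2*j + 6 ==> (x != 2*j - 9 && 2*j < 7))


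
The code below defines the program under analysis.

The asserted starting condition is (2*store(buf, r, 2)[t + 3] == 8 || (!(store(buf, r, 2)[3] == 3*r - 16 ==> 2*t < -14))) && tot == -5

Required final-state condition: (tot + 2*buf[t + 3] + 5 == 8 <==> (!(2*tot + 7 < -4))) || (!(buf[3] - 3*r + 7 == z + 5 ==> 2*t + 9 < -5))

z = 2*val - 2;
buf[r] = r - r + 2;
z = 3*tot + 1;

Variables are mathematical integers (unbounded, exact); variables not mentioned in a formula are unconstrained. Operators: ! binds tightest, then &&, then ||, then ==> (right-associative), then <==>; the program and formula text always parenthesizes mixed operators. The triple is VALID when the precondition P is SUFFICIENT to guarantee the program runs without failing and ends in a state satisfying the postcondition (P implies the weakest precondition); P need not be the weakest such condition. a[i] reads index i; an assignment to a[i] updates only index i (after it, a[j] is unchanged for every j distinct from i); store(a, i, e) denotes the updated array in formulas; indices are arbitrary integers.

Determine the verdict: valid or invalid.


Working backward. After the program, the postcondition (tot + 2*buf[t + 3] + 5 == 8 <==> (!(2*tot + 7 < -4))) || (!(buf[3] - 3*r + 7 == z + 5 ==> 2*t + 9 < -5)) must hold; in canonical form it is (2*buf[t + 3] + tot == 3 <==> (!(2*tot < -11))) || (!(buf[3] == 3*r + z - 2 ==> 2*t < -14)).
Before z := 3*tot + 1: (2*buf[t + 3] + tot == 3 <==> (!(2*tot < -11))) || (!(buf[3] == 3*r + 3*tot - 1 ==> 2*t < -14))
Before buf[r] := r - r + 2: (2*store(buf, r, 2)[t + 3] + tot == 3 <==> (!(2*tot < -11))) || (!(store(buf, r, 2)[3] == 3*r + 3*tot - 1 ==> 2*t < -14))
Before z := 2*val - 2: (2*store(buf, r, 2)[t + 3] + tot == 3 <==> (!(2*tot < -11))) || (!(store(buf, r, 2)[3] == 3*r + 3*tot - 1 ==> 2*t < -14))
The weakest precondition is (2*store(buf, r, 2)[t + 3] + tot == 3 <==> (!(2*tot < -11))) || (!(store(buf, r, 2)[3] == 3*r + 3*tot - 1 ==> 2*t < -14)).
Check whether (2*store(buf, r, 2)[t + 3] == 8 || (!(store(buf, r, 2)[3] == 3*r - 16 ==> 2*t < -14))) && tot == -5 implies it.
Every state satisfying the precondition satisfies the weakest precondition: the implication holds.
Answer: valid


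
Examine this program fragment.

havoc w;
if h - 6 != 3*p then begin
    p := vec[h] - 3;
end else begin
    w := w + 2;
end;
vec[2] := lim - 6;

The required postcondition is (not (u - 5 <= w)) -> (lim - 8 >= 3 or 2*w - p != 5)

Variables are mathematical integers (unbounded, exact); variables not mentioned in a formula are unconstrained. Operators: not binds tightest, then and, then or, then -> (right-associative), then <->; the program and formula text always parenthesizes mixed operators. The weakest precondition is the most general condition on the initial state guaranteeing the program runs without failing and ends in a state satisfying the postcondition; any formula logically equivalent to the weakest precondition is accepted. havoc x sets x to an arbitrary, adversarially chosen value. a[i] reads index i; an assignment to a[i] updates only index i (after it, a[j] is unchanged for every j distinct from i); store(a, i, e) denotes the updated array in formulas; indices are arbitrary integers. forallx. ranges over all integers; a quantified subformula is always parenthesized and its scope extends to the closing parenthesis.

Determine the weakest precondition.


Working backward. After the program, the postcondition (not (u - 5 <= w)) -> (lim - 8 >= 3 or 2*w - p != 5) must hold; in canonical form it is (not (u <= w + 5)) -> (lim >= 11 or 2*w != p + 5).
Before vec[2] := lim - 6: (not (u <= w + 5)) -> (lim >= 11 or 2*w != p + 5)
Then branch requires (not (u <= w + 5)) -> (lim >= 11 or 2*w != vec[h] + 2); else branch requires (not (u <= w + 7)) -> (lim >= 11 or 2*w != p + 1).
Before the if: (h != 3*p + 6 -> ((not (u <= w + 5)) -> (lim >= 11 or 2*w != vec[h] + 2))) and ((not (h != 3*p + 6)) -> ((not (u <= w + 7)) -> (lim >= 11 or 2*w != p + 1)))
Before havoc w: forall w_1. ((h != 3*p + 6 -> ((not (u <= w_1 + 5)) -> (lim >= 11 or 2*w_1 != vec[h] + 2))) and ((not (h != 3*p + 6)) -> ((not (u <= w_1 + 7)) -> (lim >= 11 or 2*w_1 != p + 1))))
Answer: WP = forall w_1. ((h != 3*p + 6 -> ((not (u <= w_1 + 5)) -> (lim >= 11 or 2*w_1 != vec[h] + 2))) and ((not (h != 3*p + 6)) -> ((not (u <= w_1 + 7)) -> (lim >= 11 or 2*w_1 != p + 1))))


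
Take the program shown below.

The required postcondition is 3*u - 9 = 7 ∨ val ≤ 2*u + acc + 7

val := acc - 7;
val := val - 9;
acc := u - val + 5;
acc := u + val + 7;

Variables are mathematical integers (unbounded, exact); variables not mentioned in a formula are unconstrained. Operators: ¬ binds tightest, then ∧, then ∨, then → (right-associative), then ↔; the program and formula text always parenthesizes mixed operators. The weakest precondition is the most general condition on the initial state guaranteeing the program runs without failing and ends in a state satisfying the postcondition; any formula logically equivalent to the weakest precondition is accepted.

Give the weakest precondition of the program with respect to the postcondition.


Working backward. After the program, the postcondition 3*u - 9 = 7 ∨ val ≤ 2*u + acc + 7 must hold; in canonical form it is 3*u = 16 ∨ val ≤ acc + 2*u + 7.
Before acc := u + val + 7: 3*u = 16 ∨ 3*u ≥ -14
Before acc := u - val + 5: 3*u = 16 ∨ 3*u ≥ -14
Before val := val - 9: 3*u = 16 ∨ 3*u ≥ -14
Before val := acc - 7: 3*u = 16 ∨ 3*u ≥ -14
Answer: WP = 3*u = 16 ∨ 3*u ≥ -14


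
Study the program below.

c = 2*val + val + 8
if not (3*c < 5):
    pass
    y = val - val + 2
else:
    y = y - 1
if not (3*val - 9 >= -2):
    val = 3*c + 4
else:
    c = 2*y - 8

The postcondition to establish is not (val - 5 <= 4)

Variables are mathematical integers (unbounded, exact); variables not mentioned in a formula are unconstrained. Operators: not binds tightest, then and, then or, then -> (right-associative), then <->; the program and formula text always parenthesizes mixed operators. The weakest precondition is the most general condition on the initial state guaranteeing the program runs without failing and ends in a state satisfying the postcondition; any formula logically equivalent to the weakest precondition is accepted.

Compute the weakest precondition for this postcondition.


Working backward. After the program, the postcondition not (val - 5 <= 4) must hold; in canonical form it is not (val <= 9).
Then branch requires not (3*c <= 5); else branch requires not (val <= 9).
Before the if: ((not (3*val >= 7)) -> (not (3*c <= 5))) and (3*val >= 7 -> (not (val <= 9)))
Then branch requires ((not (3*val >= 7)) -> (not (3*c <= 5))) and (3*val >= 7 -> (not (val <= 9))); else branch requires ((not (3*val >= 7)) -> (not (3*c <= 5))) and (3*val >= 7 -> (not (val <= 9))).
Before the if: ((not (3*c < 5)) -> (((not (3*val >= 7)) -> (not (3*c <= 5))) and (3*val >= 7 -> (not (val <= 9))))) and (3*c < 5 -> (((not (3*val >= 7)) -> (not (3*c <= 5))) and (3*val >= 7 -> (not (val <= 9)))))
Before c := 2*val + val + 8: ((not (9*val < -19)) -> (((not (3*val >= 7)) -> (not (9*val <= -19))) and (3*val >= 7 -> (not (val <= 9))))) and (9*val < -19 -> (((not (3*val >= 7)) -> (not (9*val <= -19))) and (3*val >= 7 -> (not (val <= 9)))))
Answer: WP = ((not (9*val < -19)) -> (((not (3*val >= 7)) -> (not (9*val <= -19))) and (3*val >= 7 -> (not (val <= 9))))) and (9*val < -19 -> (((not (3*val >= 7)) -> (not (9*val <= -19))) and (3*val >= 7 -> (not (val <= 9)))))


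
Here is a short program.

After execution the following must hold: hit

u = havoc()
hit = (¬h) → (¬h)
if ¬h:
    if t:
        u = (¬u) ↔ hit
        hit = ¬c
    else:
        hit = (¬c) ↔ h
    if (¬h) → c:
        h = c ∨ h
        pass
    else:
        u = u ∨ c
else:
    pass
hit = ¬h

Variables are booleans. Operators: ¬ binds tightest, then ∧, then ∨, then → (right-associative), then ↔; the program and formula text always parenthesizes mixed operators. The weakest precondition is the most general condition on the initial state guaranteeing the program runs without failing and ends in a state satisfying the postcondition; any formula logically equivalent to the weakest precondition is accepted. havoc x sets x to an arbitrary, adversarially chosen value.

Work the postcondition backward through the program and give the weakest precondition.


Working backward. After the program, hit must hold.
Before hit := ¬h: ¬h
Then branch requires (t → ((((¬h) → c) → (¬(c ∨ h))) ∧ ((¬((¬h) → c)) → (¬h)))) ∧ ((¬t) → ((((¬h) → c) → (¬(c ∨ h))) ∧ ((¬((¬h) → c)) → (¬h)))); else branch requires ¬h.
Before the if: ((¬h) → ((t → ((((¬h) → c) → (¬(c ∨ h))) ∧ ((¬((¬h) → c)) → (¬h)))) ∧ ((¬t) → ((((¬h) → c) → (¬(c ∨ h))) ∧ ((¬((¬h) → c)) → (¬h)))))) ∧ (h → (¬h))
Before hit := (¬h) → (¬h): ((¬h) → ((t → ((((¬h) → c) → (¬(c ∨ h))) ∧ ((¬((¬h) → c)) → (¬h)))) ∧ ((¬t) → ((((¬h) → c) → (¬(c ∨ h))) ∧ ((¬((¬h) → c)) → (¬h)))))) ∧ (h → (¬h))
Before havoc u: ((¬h) → ((t → ((((¬h) → c) → (¬(c ∨ h))) ∧ ((¬((¬h) → c)) → (¬h)))) ∧ ((¬t) → ((((¬h) → c) → (¬(c ∨ h))) ∧ ((¬((¬h) → c)) → (¬h)))))) ∧ (h → (¬h))
Answer: WP = ((¬h) → ((t → ((((¬h) → c) → (¬(c ∨ h))) ∧ ((¬((¬h) → c)) → (¬h)))) ∧ ((¬t) → ((((¬h) → c) → (¬(c ∨ h))) ∧ ((¬((¬h) → c)) → (¬h)))))) ∧ (h → (¬h))


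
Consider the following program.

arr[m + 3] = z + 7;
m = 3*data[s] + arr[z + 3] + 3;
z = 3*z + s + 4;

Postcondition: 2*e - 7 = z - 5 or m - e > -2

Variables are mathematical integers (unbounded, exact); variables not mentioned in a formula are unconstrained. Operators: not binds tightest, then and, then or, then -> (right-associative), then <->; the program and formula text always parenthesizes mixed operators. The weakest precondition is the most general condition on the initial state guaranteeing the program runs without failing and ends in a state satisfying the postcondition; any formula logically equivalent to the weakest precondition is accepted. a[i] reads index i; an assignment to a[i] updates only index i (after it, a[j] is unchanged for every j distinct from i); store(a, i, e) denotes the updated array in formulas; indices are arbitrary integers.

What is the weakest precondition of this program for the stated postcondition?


Working backward. After the program, the postcondition 2*e - 7 = z - 5 or m - e > -2 must hold; in canonical form it is 2*e = z + 2 or m > e - 2.
Before z := 3*z + s + 4: 2*e = s + 3*z + 6 or m > e - 2
Before m := 3*data[s] + arr[z + 3] + 3: 2*e = s + 3*z + 6 or arr[z + 3] + 3*data[s] > e - 5
Before arr[m + 3] := z + 7: 2*e = s + 3*z + 6 or 3*data[s] + store(arr, m + 3, z + 7)[z + 3] > e - 5
Answer: WP = 2*e = s + 3*z + 6 or 3*data[s] + store(arr, m + 3, z + 7)[z + 3] > e - 5


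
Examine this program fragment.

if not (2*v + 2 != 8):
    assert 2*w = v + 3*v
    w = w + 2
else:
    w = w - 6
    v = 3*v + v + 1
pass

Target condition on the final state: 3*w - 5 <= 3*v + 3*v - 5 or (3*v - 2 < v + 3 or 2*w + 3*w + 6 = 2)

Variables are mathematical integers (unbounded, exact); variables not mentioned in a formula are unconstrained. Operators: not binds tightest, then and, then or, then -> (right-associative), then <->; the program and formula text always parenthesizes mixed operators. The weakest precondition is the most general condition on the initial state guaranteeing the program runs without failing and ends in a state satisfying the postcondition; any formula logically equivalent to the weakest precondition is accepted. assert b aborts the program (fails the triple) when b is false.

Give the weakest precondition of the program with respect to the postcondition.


Working backward. After the program, the postcondition 3*w - 5 <= 3*v + 3*v - 5 or (3*v - 2 < v + 3 or 2*w + 3*w + 6 = 2) must hold; in canonical form it is 3*w <= 6*v or 2*v < 5 or 5*w = -4.
Before skip: 3*w <= 6*v or 2*v < 5 or 5*w = -4
Then branch requires 2*w = 4*v and (3*w <= 6*v - 6 or 2*v < 5 or 5*w = -14); else branch requires 3*w <= 24*v + 24 or 8*v < 3 or 5*w = 26.
Before the if: ((not (2*v != 6)) -> (2*w = 4*v and (3*w <= 6*v - 6 or 2*v < 5 or 5*w = -14))) and (2*v != 6 -> (3*w <= 24*v + 24 or 8*v < 3 or 5*w = 26))
Answer: WP = ((not (2*v != 6)) -> (2*w = 4*v and (3*w <= 6*v - 6 or 2*v < 5 or 5*w = -14))) and (2*v != 6 -> (3*w <= 24*v + 24 or 8*v < 3 or 5*w = 26))


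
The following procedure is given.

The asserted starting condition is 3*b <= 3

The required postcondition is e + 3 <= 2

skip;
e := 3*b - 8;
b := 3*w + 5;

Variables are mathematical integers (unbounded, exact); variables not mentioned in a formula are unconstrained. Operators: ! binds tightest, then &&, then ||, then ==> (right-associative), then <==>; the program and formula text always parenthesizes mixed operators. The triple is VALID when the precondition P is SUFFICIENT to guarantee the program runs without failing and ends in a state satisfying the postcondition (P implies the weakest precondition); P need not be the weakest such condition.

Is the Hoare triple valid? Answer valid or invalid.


Working backward. After the program, the postcondition e + 3 <= 2 must hold; in canonical form it is e <= -1.
Before b := 3*w + 5: e <= -1
Before e := 3*b - 8: 3*b <= 7
Before skip: 3*b <= 7
The weakest precondition is 3*b <= 7.
Check whether 3*b <= 3 implies it.
Every state satisfying the precondition satisfies the weakest precondition: the implication holds.
Answer: valid


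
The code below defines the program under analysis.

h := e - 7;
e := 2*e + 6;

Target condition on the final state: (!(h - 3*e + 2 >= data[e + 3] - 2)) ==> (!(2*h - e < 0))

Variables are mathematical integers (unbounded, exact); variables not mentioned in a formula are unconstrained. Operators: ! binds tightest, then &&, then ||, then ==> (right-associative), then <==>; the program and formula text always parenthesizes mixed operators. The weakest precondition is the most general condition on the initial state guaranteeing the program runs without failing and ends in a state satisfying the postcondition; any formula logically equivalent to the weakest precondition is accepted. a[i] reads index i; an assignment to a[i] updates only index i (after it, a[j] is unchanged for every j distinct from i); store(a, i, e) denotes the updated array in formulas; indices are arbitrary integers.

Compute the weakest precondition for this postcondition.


Working backward. After the program, the postcondition (!(h - 3*e + 2 >= data[e + 3] - 2)) ==> (!(2*h - e < 0)) must hold; in canonical form it is (!(h >= data[e + 3] + 3*e - 4)) ==> (!(2*h < e)).
Before e := 2*e + 6: (!(h >= data[2*e + 9] + 6*e + 14)) ==> (!(2*h < 2*e + 6))
Before h := e - 7: data[2*e + 9] + 5*e <= -21
Answer: WP = data[2*e + 9] + 5*e <= -21


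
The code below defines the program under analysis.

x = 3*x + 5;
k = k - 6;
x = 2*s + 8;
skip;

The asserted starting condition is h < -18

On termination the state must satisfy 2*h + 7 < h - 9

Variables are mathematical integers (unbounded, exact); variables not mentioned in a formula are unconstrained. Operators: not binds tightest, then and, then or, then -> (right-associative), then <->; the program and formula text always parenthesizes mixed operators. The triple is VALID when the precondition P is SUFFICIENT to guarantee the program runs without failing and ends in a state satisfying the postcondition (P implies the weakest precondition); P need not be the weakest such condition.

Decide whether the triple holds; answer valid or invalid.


Working backward. After the program, the postcondition 2*h + 7 < h - 9 must hold; in canonical form it is h < -16.
Before skip: h < -16
Before x := 2*s + 8: h < -16
Before k := k - 6: h < -16
Before x := 3*x + 5: h < -16
The weakest precondition is h < -16.
Check whether h < -18 implies it.
Every state satisfying the precondition satisfies the weakest precondition: the implication holds.
Answer: valid


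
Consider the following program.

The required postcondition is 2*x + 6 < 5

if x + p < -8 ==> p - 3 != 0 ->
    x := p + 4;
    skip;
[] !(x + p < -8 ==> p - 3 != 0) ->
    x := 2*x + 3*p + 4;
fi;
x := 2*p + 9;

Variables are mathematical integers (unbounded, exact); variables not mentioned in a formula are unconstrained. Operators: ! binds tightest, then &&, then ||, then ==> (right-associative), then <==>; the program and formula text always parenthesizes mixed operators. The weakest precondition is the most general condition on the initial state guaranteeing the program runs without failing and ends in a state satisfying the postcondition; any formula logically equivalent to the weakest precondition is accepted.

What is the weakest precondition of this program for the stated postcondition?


Working backward. After the program, the postcondition 2*x + 6 < 5 must hold; in canonical form it is 2*x < -1.
Before x := 2*p + 9: 4*p < -19
Then branch requires 4*p < -19; else branch requires 4*p < -19.
Before the if: ((p + x < -8 ==> p != 3) ==> 4*p < -19) && ((!(p + x < -8 ==> p != 3)) ==> 4*p < -19)
Answer: WP = ((p + x < -8 ==> p != 3) ==> 4*p < -19) && ((!(p + x < -8 ==> p != 3)) ==> 4*p < -19)


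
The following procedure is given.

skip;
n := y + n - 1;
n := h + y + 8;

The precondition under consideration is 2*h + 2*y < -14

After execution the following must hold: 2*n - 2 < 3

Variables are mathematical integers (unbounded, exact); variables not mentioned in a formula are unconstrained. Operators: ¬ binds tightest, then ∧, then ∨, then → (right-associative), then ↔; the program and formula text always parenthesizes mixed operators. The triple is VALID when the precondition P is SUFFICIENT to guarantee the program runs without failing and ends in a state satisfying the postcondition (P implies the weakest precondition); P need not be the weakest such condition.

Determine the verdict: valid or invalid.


Working backward. After the program, the postcondition 2*n - 2 < 3 must hold; in canonical form it is 2*n < 5.
Before n := h + y + 8: 2*h + 2*y < -11
Before n := y + n - 1: 2*h + 2*y < -11
Before skip: 2*h + 2*y < -11
The weakest precondition is 2*h + 2*y < -11.
Check whether 2*h + 2*y < -14 implies it.
Every state satisfying the precondition satisfies the weakest precondition: the implication holds.
Answer: valid


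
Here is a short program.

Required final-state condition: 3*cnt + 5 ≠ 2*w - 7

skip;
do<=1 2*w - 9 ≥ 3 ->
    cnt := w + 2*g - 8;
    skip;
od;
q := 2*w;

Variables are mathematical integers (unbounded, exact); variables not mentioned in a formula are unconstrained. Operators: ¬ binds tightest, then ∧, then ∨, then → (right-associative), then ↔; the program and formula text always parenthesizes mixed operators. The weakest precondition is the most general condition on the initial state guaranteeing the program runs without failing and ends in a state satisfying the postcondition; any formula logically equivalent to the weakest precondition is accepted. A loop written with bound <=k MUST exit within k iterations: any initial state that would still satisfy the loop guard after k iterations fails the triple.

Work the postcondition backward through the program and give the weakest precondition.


Working backward. After the program, the postcondition 3*cnt + 5 ≠ 2*w - 7 must hold; in canonical form it is 3*cnt ≠ 2*w - 12.
Before q := 2*w: 3*cnt ≠ 2*w - 12
Before the loop (bound <=1), unroll the exhaustion recursion (WP_0 = exit-now case; WP_j = one more guarded iteration, up to j = 1):
  WP_0: (¬(2*w ≥ 12)) ∧ 3*cnt ≠ 2*w - 12
  WP_1: (2*w ≥ 12 → ((¬(2*w ≥ 12)) ∧ 6*g + w ≠ 12)) ∧ ((¬(2*w ≥ 12)) → 3*cnt ≠ 2*w - 12)
So before the loop: (2*w ≥ 12 → ((¬(2*w ≥ 12)) ∧ 6*g + w ≠ 12)) ∧ ((¬(2*w ≥ 12)) → 3*cnt ≠ 2*w - 12)
Before skip: (2*w ≥ 12 → ((¬(2*w ≥ 12)) ∧ 6*g + w ≠ 12)) ∧ ((¬(2*w ≥ 12)) → 3*cnt ≠ 2*w - 12)
Answer: WP = (2*w ≥ 12 → ((¬(2*w ≥ 12)) ∧ 6*g + w ≠ 12)) ∧ ((¬(2*w ≥ 12)) → 3*cnt ≠ 2*w - 12)


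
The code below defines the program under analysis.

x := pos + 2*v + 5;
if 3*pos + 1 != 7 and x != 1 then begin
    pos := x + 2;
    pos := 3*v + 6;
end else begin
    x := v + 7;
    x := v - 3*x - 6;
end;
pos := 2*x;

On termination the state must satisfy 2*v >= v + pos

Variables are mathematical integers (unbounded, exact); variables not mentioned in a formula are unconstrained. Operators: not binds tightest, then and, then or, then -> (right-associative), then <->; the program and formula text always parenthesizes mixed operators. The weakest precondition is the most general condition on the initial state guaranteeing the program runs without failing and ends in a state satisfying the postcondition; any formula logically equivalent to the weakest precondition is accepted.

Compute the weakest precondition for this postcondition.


Working backward. After the program, the postcondition 2*v >= v + pos must hold; in canonical form it is v >= pos.
Before pos := 2*x: v >= 2*x
Then branch requires v >= 2*x; else branch requires 5*v >= -54.
Before the if: ((3*pos != 6 and x != 1) -> v >= 2*x) and ((not (3*pos != 6 and x != 1)) -> 5*v >= -54)
Before x := pos + 2*v + 5: ((3*pos != 6 and pos + 2*v != -4) -> 2*pos + 3*v <= -10) and ((not (3*pos != 6 and pos + 2*v != -4)) -> 5*v >= -54)
Answer: WP = ((3*pos != 6 and pos + 2*v != -4) -> 2*pos + 3*v <= -10) and ((not (3*pos != 6 and pos + 2*v != -4)) -> 5*v >= -54)


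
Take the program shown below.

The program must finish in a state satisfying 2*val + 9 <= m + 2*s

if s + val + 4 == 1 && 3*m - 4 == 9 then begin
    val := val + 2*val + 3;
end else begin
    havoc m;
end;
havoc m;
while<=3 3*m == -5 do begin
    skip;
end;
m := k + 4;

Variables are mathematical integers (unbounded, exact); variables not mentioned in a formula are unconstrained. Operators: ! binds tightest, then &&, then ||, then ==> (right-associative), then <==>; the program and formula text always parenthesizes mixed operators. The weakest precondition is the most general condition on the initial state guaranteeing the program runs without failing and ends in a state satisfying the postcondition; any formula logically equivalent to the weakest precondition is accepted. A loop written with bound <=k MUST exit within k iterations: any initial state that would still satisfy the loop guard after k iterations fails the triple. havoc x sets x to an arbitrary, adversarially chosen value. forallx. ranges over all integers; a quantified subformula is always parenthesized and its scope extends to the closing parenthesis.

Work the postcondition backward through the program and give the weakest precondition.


Working backward. After the program, the postcondition 2*val + 9 <= m + 2*s must hold; in canonical form it is 2*val <= m + 2*s - 9.
Before m := k + 4: 2*val <= k + 2*s - 5
Before the loop (bound <=3), unroll the exhaustion recursion (WP_0 = exit-now case; WP_j = one more guarded iteration, up to j = 3):
  WP_0: (!(3*m == -5)) && 2*val <= k + 2*s - 5
  WP_1: (3*m == -5 ==> ((!(3*m == -5)) && 2*val <= k + 2*s - 5)) && ((!(3*m == -5)) ==> 2*val <= k + 2*s - 5)
  WP_2: (3*m == -5 ==> ((3*m == -5 ==> ((!(3*m == -5)) && 2*val <= k + 2*s - 5)) && ((!(3*m == -5)) ==> 2*val <= k + 2*s - 5))) && ((!(3*m == -5)) ==> 2*val <= k + 2*s - 5)
  WP_3: (3*m == -5 ==> ((3*m == -5 ==> ((3*m == -5 ==> ((!(3*m == -5)) && 2*val <= k + 2*s - 5)) && ((!(3*m == -5)) ==> 2*val <= k + 2*s - 5))) && ((!(3*m == -5)) ==> 2*val <= k + 2*s - 5))) && ((!(3*m == -5)) ==> 2*val <= k + 2*s - 5)
So before the loop: (3*m == -5 ==> ((3*m == -5 ==> ((3*m == -5 ==> ((!(3*m == -5)) && 2*val <= k + 2*s - 5)) && ((!(3*m == -5)) ==> 2*val <= k + 2*s - 5))) && ((!(3*m == -5)) ==> 2*val <= k + 2*s - 5))) && ((!(3*m == -5)) ==> 2*val <= k + 2*s - 5)
Before havoc m: forall m_1. ((3*m_1 == -5 ==> ((3*m_1 == -5 ==> ((3*m_1 == -5 ==> ((!(3*m_1 == -5)) && 2*val <= k + 2*s - 5)) && ((!(3*m_1 == -5)) ==> 2*val <= k + 2*s - 5))) && ((!(3*m_1 == -5)) ==> 2*val <= k + 2*s - 5))) && ((!(3*m_1 == -5)) ==> 2*val <= k + 2*s - 5))
Then branch requires forall m_1. ((3*m_1 == -5 ==> ((3*m_1 == -5 ==> ((3*m_1 == -5 ==> ((!(3*m_1 == -5)) && 6*val <= k + 2*s - 11)) && ((!(3*m_1 == -5)) ==> 6*val <= k + 2*s - 11))) && ((!(3*m_1 == -5)) ==> 6*val <= k + 2*s - 11))) && ((!(3*m_1 == -5)) ==> 6*val <= k + 2*s - 11)); else branch requires forall m_1. ((3*m_1 == -5 ==> ((3*m_1 == -5 ==> ((3*m_1 == -5 ==> ((!(3*m_1 == -5)) && 2*val <= k + 2*s - 5)) && ((!(3*m_1 == -5)) ==> 2*val <= k + 2*s - 5))) && ((!(3*m_1 == -5)) ==> 2*val <= k + 2*s - 5))) && ((!(3*m_1 == -5)) ==> 2*val <= k + 2*s - 5)).
Before the if: ((s + val == -3 && 3*m == 13) ==> (forall m_1. ((3*m_1 == -5 ==> ((3*m_1 == -5 ==> ((3*m_1 == -5 ==> ((!(3*m_1 == -5)) && 6*val <= k + 2*s - 11)) && ((!(3*m_1 == -5)) ==> 6*val <= k + 2*s - 11))) && ((!(3*m_1 == -5)) ==> 6*val <= k + 2*s - 11))) && ((!(3*m_1 == -5)) ==> 6*val <= k + 2*s - 11)))) && ((!(s + val == -3 && 3*m == 13)) ==> (forall m_1. ((3*m_1 == -5 ==> ((3*m_1 == -5 ==> ((3*m_1 == -5 ==> ((!(3*m_1 == -5)) && 2*val <= k + 2*s - 5)) && ((!(3*m_1 == -5)) ==> 2*val <= k + 2*s - 5))) && ((!(3*m_1 == -5)) ==> 2*val <= k + 2*s - 5))) && ((!(3*m_1 == -5)) ==> 2*val <= k + 2*s - 5))))
Answer: WP = ((s + val == -3 && 3*m == 13) ==> (forall m_1. ((3*m_1 == -5 ==> ((3*m_1 == -5 ==> ((3*m_1 == -5 ==> ((!(3*m_1 == -5)) && 6*val <= k + 2*s - 11)) && ((!(3*m_1 == -5)) ==> 6*val <= k + 2*s - 11))) && ((!(3*m_1 == -5)) ==> 6*val <= k + 2*s - 11))) && ((!(3*m_1 == -5)) ==> 6*val <= k + 2*s - 11)))) && ((!(s + val == -3 && 3*m == 13)) ==> (forall m_1. ((3*m_1 == -5 ==> ((3*m_1 == -5 ==> ((3*m_1 == -5 ==> ((!(3*m_1 == -5)) && 2*val <= k + 2*s - 5)) && ((!(3*m_1 == -5)) ==> 2*val <= k + 2*s - 5))) && ((!(3*m_1 == -5)) ==> 2*val <= k + 2*s - 5))) && ((!(3*m_1 == -5)) ==> 2*val <= k + 2*s - 5))))


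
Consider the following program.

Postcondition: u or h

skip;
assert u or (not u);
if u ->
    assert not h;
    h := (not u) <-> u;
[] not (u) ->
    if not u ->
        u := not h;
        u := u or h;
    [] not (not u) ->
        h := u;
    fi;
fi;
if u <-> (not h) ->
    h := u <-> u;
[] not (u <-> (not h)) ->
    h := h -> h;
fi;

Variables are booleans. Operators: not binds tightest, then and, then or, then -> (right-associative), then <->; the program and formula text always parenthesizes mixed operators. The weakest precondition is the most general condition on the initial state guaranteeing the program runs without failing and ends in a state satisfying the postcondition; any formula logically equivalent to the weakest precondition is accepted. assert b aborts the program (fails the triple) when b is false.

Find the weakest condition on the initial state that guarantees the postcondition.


Working backward. After the program, u or h must hold.
Then branch requires true; else branch requires true.
Before the if: true
Then branch requires not h; else branch requires true.
Before the if: u -> (not h)
Before assert u or (not u): u -> (not h)
Before skip: u -> (not h)
Answer: WP = u -> (not h)


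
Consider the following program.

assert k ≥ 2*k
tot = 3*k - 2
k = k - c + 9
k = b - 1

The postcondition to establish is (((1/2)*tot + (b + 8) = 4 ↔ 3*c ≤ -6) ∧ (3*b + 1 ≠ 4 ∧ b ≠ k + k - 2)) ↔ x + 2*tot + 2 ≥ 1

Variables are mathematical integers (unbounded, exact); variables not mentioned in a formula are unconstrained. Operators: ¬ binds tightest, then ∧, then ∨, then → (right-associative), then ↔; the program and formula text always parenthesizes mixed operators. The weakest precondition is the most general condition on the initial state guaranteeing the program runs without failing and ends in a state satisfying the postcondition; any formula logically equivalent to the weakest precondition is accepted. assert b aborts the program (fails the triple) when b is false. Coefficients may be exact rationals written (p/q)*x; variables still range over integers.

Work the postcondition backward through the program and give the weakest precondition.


Working backward. After the program, the postcondition (((1/2)*tot + (b + 8) = 4 ↔ 3*c ≤ -6) ∧ (3*b + 1 ≠ 4 ∧ b ≠ k + k - 2)) ↔ x + 2*tot + 2 ≥ 1 must hold; in canonical form it is ((b + (1/2)*tot = -4 ↔ 3*c ≤ -6) ∧ 3*b ≠ 3 ∧ b ≠ 2*k - 2) ↔ 2*tot + x ≥ -1.
Before k := b - 1: ((b + (1/2)*tot = -4 ↔ 3*c ≤ -6) ∧ 3*b ≠ 3 ∧ b ≠ 4) ↔ 2*tot + x ≥ -1
Before k := k - c + 9: ((b + (1/2)*tot = -4 ↔ 3*c ≤ -6) ∧ 3*b ≠ 3 ∧ b ≠ 4) ↔ 2*tot + x ≥ -1
Before tot := 3*k - 2: ((b + (3/2)*k = -3 ↔ 3*c ≤ -6) ∧ 3*b ≠ 3 ∧ b ≠ 4) ↔ 6*k + x ≥ 3
Before assert k ≥ 2*k: k ≤ 0 ∧ (((b + (3/2)*k = -3 ↔ 3*c ≤ -6) ∧ 3*b ≠ 3 ∧ b ≠ 4) ↔ 6*k + x ≥ 3)
Answer: WP = k ≤ 0 ∧ (((b + (3/2)*k = -3 ↔ 3*c ≤ -6) ∧ 3*b ≠ 3 ∧ b ≠ 4) ↔ 6*k + x ≥ 3)


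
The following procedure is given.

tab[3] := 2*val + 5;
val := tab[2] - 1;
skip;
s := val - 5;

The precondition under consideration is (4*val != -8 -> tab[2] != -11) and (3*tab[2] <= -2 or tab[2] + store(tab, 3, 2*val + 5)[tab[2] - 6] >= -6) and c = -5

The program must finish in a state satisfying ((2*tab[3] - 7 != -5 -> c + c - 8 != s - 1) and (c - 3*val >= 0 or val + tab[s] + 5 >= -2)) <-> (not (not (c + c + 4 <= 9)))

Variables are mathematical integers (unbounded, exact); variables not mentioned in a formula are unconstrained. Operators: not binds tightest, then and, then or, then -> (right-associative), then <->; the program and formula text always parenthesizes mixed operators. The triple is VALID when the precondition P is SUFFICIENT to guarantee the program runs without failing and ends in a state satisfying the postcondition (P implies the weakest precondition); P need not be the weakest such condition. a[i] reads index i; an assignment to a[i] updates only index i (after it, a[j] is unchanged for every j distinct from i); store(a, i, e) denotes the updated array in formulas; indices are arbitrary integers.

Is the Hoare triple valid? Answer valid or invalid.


Working backward. After the program, the postcondition ((2*tab[3] - 7 != -5 -> c + c - 8 != s - 1) and (c - 3*val >= 0 or val + tab[s] + 5 >= -2)) <-> (not (not (c + c + 4 <= 9))) must hold; in canonical form it is ((2*tab[3] != 2 -> 2*c != s + 7) and (c >= 3*val or tab[s] + val >= -7)) <-> 2*c <= 5.
Before s := val - 5: ((2*tab[3] != 2 -> 2*c != val + 2) and (c >= 3*val or tab[val - 5] + val >= -7)) <-> 2*c <= 5
Before skip: ((2*tab[3] != 2 -> 2*c != val + 2) and (c >= 3*val or tab[val - 5] + val >= -7)) <-> 2*c <= 5
Before val := tab[2] - 1: ((2*tab[3] != 2 -> 2*c != tab[2] + 1) and (c >= 3*tab[2] - 3 or tab[2] + tab[tab[2] - 6] >= -6)) <-> 2*c <= 5
Before tab[3] := 2*val + 5: ((4*val != -8 -> 2*c != tab[2] + 1) and (c >= 3*tab[2] - 3 or tab[2] + store(tab, 3, 2*val + 5)[tab[2] - 6] >= -6)) <-> 2*c <= 5
The weakest precondition is ((4*val != -8 -> 2*c != tab[2] + 1) and (c >= 3*tab[2] - 3 or tab[2] + store(tab, 3, 2*val + 5)[tab[2] - 6] >= -6)) <-> 2*c <= 5.
Check whether (4*val != -8 -> tab[2] != -11) and (3*tab[2] <= -2 or tab[2] + store(tab, 3, 2*val + 5)[tab[2] - 6] >= -6) and c = -5 implies it.
Every state satisfying the precondition satisfies the weakest precondition: the implication holds.
Answer: valid
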